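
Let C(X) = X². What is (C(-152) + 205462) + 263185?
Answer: 491751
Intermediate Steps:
(C(-152) + 205462) + 263185 = ((-152)² + 205462) + 263185 = (23104 + 205462) + 263185 = 228566 + 263185 = 491751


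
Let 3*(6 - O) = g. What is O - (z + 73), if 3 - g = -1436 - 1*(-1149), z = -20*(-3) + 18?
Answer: -725/3 ≈ -241.67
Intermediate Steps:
z = 78 (z = 60 + 18 = 78)
g = 290 (g = 3 - (-1436 - 1*(-1149)) = 3 - (-1436 + 1149) = 3 - 1*(-287) = 3 + 287 = 290)
O = -272/3 (O = 6 - ⅓*290 = 6 - 290/3 = -272/3 ≈ -90.667)
O - (z + 73) = -272/3 - (78 + 73) = -272/3 - 1*151 = -272/3 - 151 = -725/3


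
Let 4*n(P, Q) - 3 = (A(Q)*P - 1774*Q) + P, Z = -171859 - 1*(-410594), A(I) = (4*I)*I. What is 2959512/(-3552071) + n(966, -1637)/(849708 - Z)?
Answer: 36783457823597329/8680877900332 ≈ 4237.3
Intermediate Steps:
A(I) = 4*I**2
Z = 238735 (Z = -171859 + 410594 = 238735)
n(P, Q) = 3/4 - 887*Q/2 + P/4 + P*Q**2 (n(P, Q) = 3/4 + (((4*Q**2)*P - 1774*Q) + P)/4 = 3/4 + ((4*P*Q**2 - 1774*Q) + P)/4 = 3/4 + ((-1774*Q + 4*P*Q**2) + P)/4 = 3/4 + (P - 1774*Q + 4*P*Q**2)/4 = 3/4 + (-887*Q/2 + P/4 + P*Q**2) = 3/4 - 887*Q/2 + P/4 + P*Q**2)
2959512/(-3552071) + n(966, -1637)/(849708 - Z) = 2959512/(-3552071) + (3/4 - 887/2*(-1637) + (1/4)*966 + 966*(-1637)**2)/(849708 - 1*238735) = 2959512*(-1/3552071) + (3/4 + 1452019/2 + 483/2 + 966*2679769)/(849708 - 238735) = -2959512/3552071 + (3/4 + 1452019/2 + 483/2 + 2588656854)/610973 = -2959512/3552071 + (10357532423/4)*(1/610973) = -2959512/3552071 + 10357532423/2443892 = 36783457823597329/8680877900332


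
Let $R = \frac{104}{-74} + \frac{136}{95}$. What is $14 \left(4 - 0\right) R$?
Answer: $\frac{5152}{3515} \approx 1.4657$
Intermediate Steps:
$R = \frac{92}{3515}$ ($R = 104 \left(- \frac{1}{74}\right) + 136 \cdot \frac{1}{95} = - \frac{52}{37} + \frac{136}{95} = \frac{92}{3515} \approx 0.026174$)
$14 \left(4 - 0\right) R = 14 \left(4 - 0\right) \frac{92}{3515} = 14 \left(4 + 0\right) \frac{92}{3515} = 14 \cdot 4 \cdot \frac{92}{3515} = 56 \cdot \frac{92}{3515} = \frac{5152}{3515}$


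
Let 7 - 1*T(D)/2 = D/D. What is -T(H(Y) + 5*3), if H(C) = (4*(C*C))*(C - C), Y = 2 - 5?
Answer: -12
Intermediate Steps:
Y = -3
H(C) = 0 (H(C) = (4*C**2)*0 = 0)
T(D) = 12 (T(D) = 14 - 2*D/D = 14 - 2*1 = 14 - 2 = 12)
-T(H(Y) + 5*3) = -1*12 = -12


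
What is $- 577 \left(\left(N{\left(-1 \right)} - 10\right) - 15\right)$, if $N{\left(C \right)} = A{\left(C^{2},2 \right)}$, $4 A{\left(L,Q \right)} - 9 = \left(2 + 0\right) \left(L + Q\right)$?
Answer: $\frac{49045}{4} \approx 12261.0$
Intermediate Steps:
$A{\left(L,Q \right)} = \frac{9}{4} + \frac{L}{2} + \frac{Q}{2}$ ($A{\left(L,Q \right)} = \frac{9}{4} + \frac{\left(2 + 0\right) \left(L + Q\right)}{4} = \frac{9}{4} + \frac{2 \left(L + Q\right)}{4} = \frac{9}{4} + \frac{2 L + 2 Q}{4} = \frac{9}{4} + \left(\frac{L}{2} + \frac{Q}{2}\right) = \frac{9}{4} + \frac{L}{2} + \frac{Q}{2}$)
$N{\left(C \right)} = \frac{13}{4} + \frac{C^{2}}{2}$ ($N{\left(C \right)} = \frac{9}{4} + \frac{C^{2}}{2} + \frac{1}{2} \cdot 2 = \frac{9}{4} + \frac{C^{2}}{2} + 1 = \frac{13}{4} + \frac{C^{2}}{2}$)
$- 577 \left(\left(N{\left(-1 \right)} - 10\right) - 15\right) = - 577 \left(\left(\left(\frac{13}{4} + \frac{\left(-1\right)^{2}}{2}\right) - 10\right) - 15\right) = - 577 \left(\left(\left(\frac{13}{4} + \frac{1}{2} \cdot 1\right) - 10\right) - 15\right) = - 577 \left(\left(\left(\frac{13}{4} + \frac{1}{2}\right) - 10\right) - 15\right) = - 577 \left(\left(\frac{15}{4} - 10\right) - 15\right) = - 577 \left(- \frac{25}{4} - 15\right) = \left(-577\right) \left(- \frac{85}{4}\right) = \frac{49045}{4}$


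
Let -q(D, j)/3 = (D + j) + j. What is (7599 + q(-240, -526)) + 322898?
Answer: 334373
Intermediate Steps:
q(D, j) = -6*j - 3*D (q(D, j) = -3*((D + j) + j) = -3*(D + 2*j) = -6*j - 3*D)
(7599 + q(-240, -526)) + 322898 = (7599 + (-6*(-526) - 3*(-240))) + 322898 = (7599 + (3156 + 720)) + 322898 = (7599 + 3876) + 322898 = 11475 + 322898 = 334373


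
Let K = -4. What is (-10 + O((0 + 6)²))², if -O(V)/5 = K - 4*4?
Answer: 8100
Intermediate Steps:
O(V) = 100 (O(V) = -5*(-4 - 4*4) = -5*(-4 - 16) = -5*(-20) = 100)
(-10 + O((0 + 6)²))² = (-10 + 100)² = 90² = 8100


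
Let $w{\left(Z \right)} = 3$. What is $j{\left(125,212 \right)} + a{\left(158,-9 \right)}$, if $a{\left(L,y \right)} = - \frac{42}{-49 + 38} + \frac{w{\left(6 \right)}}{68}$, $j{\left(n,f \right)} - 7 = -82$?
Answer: $- \frac{53211}{748} \approx -71.138$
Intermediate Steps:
$j{\left(n,f \right)} = -75$ ($j{\left(n,f \right)} = 7 - 82 = -75$)
$a{\left(L,y \right)} = \frac{2889}{748}$ ($a{\left(L,y \right)} = - \frac{42}{-49 + 38} + \frac{3}{68} = - \frac{42}{-11} + 3 \cdot \frac{1}{68} = \left(-42\right) \left(- \frac{1}{11}\right) + \frac{3}{68} = \frac{42}{11} + \frac{3}{68} = \frac{2889}{748}$)
$j{\left(125,212 \right)} + a{\left(158,-9 \right)} = -75 + \frac{2889}{748} = - \frac{53211}{748}$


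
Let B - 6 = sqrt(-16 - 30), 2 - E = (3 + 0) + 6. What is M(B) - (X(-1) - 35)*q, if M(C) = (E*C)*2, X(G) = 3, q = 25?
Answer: 716 - 14*I*sqrt(46) ≈ 716.0 - 94.953*I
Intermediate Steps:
E = -7 (E = 2 - ((3 + 0) + 6) = 2 - (3 + 6) = 2 - 1*9 = 2 - 9 = -7)
B = 6 + I*sqrt(46) (B = 6 + sqrt(-16 - 30) = 6 + sqrt(-46) = 6 + I*sqrt(46) ≈ 6.0 + 6.7823*I)
M(C) = -14*C (M(C) = -7*C*2 = -14*C)
M(B) - (X(-1) - 35)*q = -14*(6 + I*sqrt(46)) - (3 - 35)*25 = (-84 - 14*I*sqrt(46)) - (-32)*25 = (-84 - 14*I*sqrt(46)) - 1*(-800) = (-84 - 14*I*sqrt(46)) + 800 = 716 - 14*I*sqrt(46)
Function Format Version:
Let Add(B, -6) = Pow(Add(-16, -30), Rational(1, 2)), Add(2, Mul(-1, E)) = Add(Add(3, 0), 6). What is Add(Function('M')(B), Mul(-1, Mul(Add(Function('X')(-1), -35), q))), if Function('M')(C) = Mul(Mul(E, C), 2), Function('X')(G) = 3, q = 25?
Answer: Add(716, Mul(-14, I, Pow(46, Rational(1, 2)))) ≈ Add(716.00, Mul(-94.953, I))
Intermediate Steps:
E = -7 (E = Add(2, Mul(-1, Add(Add(3, 0), 6))) = Add(2, Mul(-1, Add(3, 6))) = Add(2, Mul(-1, 9)) = Add(2, -9) = -7)
B = Add(6, Mul(I, Pow(46, Rational(1, 2)))) (B = Add(6, Pow(Add(-16, -30), Rational(1, 2))) = Add(6, Pow(-46, Rational(1, 2))) = Add(6, Mul(I, Pow(46, Rational(1, 2)))) ≈ Add(6.0000, Mul(6.7823, I)))
Function('M')(C) = Mul(-14, C) (Function('M')(C) = Mul(Mul(-7, C), 2) = Mul(-14, C))
Add(Function('M')(B), Mul(-1, Mul(Add(Function('X')(-1), -35), q))) = Add(Mul(-14, Add(6, Mul(I, Pow(46, Rational(1, 2))))), Mul(-1, Mul(Add(3, -35), 25))) = Add(Add(-84, Mul(-14, I, Pow(46, Rational(1, 2)))), Mul(-1, Mul(-32, 25))) = Add(Add(-84, Mul(-14, I, Pow(46, Rational(1, 2)))), Mul(-1, -800)) = Add(Add(-84, Mul(-14, I, Pow(46, Rational(1, 2)))), 800) = Add(716, Mul(-14, I, Pow(46, Rational(1, 2))))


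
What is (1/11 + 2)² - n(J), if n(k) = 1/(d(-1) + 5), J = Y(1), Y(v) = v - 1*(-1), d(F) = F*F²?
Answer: 1995/484 ≈ 4.1219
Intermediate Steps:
d(F) = F³
Y(v) = 1 + v (Y(v) = v + 1 = 1 + v)
J = 2 (J = 1 + 1 = 2)
n(k) = ¼ (n(k) = 1/((-1)³ + 5) = 1/(-1 + 5) = 1/4 = ¼)
(1/11 + 2)² - n(J) = (1/11 + 2)² - 1*¼ = (1/11 + 2)² - ¼ = (23/11)² - ¼ = 529/121 - ¼ = 1995/484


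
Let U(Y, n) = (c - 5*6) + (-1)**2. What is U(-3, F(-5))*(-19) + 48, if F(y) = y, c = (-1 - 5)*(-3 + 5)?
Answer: 827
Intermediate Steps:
c = -12 (c = -6*2 = -12)
U(Y, n) = -41 (U(Y, n) = (-12 - 5*6) + (-1)**2 = (-12 - 30) + 1 = -42 + 1 = -41)
U(-3, F(-5))*(-19) + 48 = -41*(-19) + 48 = 779 + 48 = 827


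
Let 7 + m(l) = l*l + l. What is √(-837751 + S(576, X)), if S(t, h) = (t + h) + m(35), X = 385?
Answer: I*√835537 ≈ 914.08*I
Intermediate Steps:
m(l) = -7 + l + l² (m(l) = -7 + (l*l + l) = -7 + (l² + l) = -7 + (l + l²) = -7 + l + l²)
S(t, h) = 1253 + h + t (S(t, h) = (t + h) + (-7 + 35 + 35²) = (h + t) + (-7 + 35 + 1225) = (h + t) + 1253 = 1253 + h + t)
√(-837751 + S(576, X)) = √(-837751 + (1253 + 385 + 576)) = √(-837751 + 2214) = √(-835537) = I*√835537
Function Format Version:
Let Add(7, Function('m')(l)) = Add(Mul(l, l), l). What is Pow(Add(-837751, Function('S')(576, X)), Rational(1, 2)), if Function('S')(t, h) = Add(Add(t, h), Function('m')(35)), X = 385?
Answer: Mul(I, Pow(835537, Rational(1, 2))) ≈ Mul(914.08, I)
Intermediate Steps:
Function('m')(l) = Add(-7, l, Pow(l, 2)) (Function('m')(l) = Add(-7, Add(Mul(l, l), l)) = Add(-7, Add(Pow(l, 2), l)) = Add(-7, Add(l, Pow(l, 2))) = Add(-7, l, Pow(l, 2)))
Function('S')(t, h) = Add(1253, h, t) (Function('S')(t, h) = Add(Add(t, h), Add(-7, 35, Pow(35, 2))) = Add(Add(h, t), Add(-7, 35, 1225)) = Add(Add(h, t), 1253) = Add(1253, h, t))
Pow(Add(-837751, Function('S')(576, X)), Rational(1, 2)) = Pow(Add(-837751, Add(1253, 385, 576)), Rational(1, 2)) = Pow(Add(-837751, 2214), Rational(1, 2)) = Pow(-835537, Rational(1, 2)) = Mul(I, Pow(835537, Rational(1, 2)))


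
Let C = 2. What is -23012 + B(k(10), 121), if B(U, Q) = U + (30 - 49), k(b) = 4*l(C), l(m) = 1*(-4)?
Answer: -23047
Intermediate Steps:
l(m) = -4
k(b) = -16 (k(b) = 4*(-4) = -16)
B(U, Q) = -19 + U (B(U, Q) = U - 19 = -19 + U)
-23012 + B(k(10), 121) = -23012 + (-19 - 16) = -23012 - 35 = -23047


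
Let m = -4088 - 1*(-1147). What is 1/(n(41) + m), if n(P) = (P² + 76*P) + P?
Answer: 1/1897 ≈ 0.00052715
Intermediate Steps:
n(P) = P² + 77*P
m = -2941 (m = -4088 + 1147 = -2941)
1/(n(41) + m) = 1/(41*(77 + 41) - 2941) = 1/(41*118 - 2941) = 1/(4838 - 2941) = 1/1897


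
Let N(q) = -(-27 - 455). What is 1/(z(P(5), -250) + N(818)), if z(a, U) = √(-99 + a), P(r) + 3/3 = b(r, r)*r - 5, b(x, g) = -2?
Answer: 482/232439 - I*√115/232439 ≈ 0.0020737 - 4.6136e-5*I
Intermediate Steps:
P(r) = -6 - 2*r (P(r) = -1 + (-2*r - 5) = -1 + (-5 - 2*r) = -6 - 2*r)
N(q) = 482 (N(q) = -1*(-482) = 482)
1/(z(P(5), -250) + N(818)) = 1/(√(-99 + (-6 - 2*5)) + 482) = 1/(√(-99 + (-6 - 10)) + 482) = 1/(√(-99 - 16) + 482) = 1/(√(-115) + 482) = 1/(I*√115 + 482) = 1/(482 + I*√115)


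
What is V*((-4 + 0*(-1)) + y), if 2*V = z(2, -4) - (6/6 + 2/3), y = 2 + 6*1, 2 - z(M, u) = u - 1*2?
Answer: 38/3 ≈ 12.667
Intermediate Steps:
z(M, u) = 4 - u (z(M, u) = 2 - (u - 1*2) = 2 - (u - 2) = 2 - (-2 + u) = 2 + (2 - u) = 4 - u)
y = 8 (y = 2 + 6 = 8)
V = 19/6 (V = ((4 - 1*(-4)) - (6/6 + 2/3))/2 = ((4 + 4) - (6*(⅙) + 2*(⅓)))/2 = (8 - (1 + ⅔))/2 = (8 - 1*5/3)/2 = (8 - 5/3)/2 = (½)*(19/3) = 19/6 ≈ 3.1667)
V*((-4 + 0*(-1)) + y) = 19*((-4 + 0*(-1)) + 8)/6 = 19*((-4 + 0) + 8)/6 = 19*(-4 + 8)/6 = (19/6)*4 = 38/3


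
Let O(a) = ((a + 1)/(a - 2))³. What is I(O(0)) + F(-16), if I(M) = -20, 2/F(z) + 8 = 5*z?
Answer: -881/44 ≈ -20.023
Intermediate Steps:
F(z) = 2/(-8 + 5*z)
O(a) = (1 + a)³/(-2 + a)³ (O(a) = ((1 + a)/(-2 + a))³ = (1 + a)³/(-2 + a)³)
I(O(0)) + F(-16) = -20 + 2/(-8 + 5*(-16)) = -20 + 2/(-8 - 80) = -20 + 2/(-88) = -20 + 2*(-1/88) = -20 - 1/44 = -881/44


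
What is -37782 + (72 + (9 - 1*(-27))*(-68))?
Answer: -40158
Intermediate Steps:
-37782 + (72 + (9 - 1*(-27))*(-68)) = -37782 + (72 + (9 + 27)*(-68)) = -37782 + (72 + 36*(-68)) = -37782 + (72 - 2448) = -37782 - 2376 = -40158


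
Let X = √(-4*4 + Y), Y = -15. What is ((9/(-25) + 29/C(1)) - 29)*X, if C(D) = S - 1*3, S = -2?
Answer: -879*I*√31/25 ≈ -195.76*I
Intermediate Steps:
C(D) = -5 (C(D) = -2 - 1*3 = -2 - 3 = -5)
X = I*√31 (X = √(-4*4 - 15) = √(-16 - 15) = √(-31) = I*√31 ≈ 5.5678*I)
((9/(-25) + 29/C(1)) - 29)*X = ((9/(-25) + 29/(-5)) - 29)*(I*√31) = ((9*(-1/25) + 29*(-⅕)) - 29)*(I*√31) = ((-9/25 - 29/5) - 29)*(I*√31) = (-154/25 - 29)*(I*√31) = -879*I*√31/25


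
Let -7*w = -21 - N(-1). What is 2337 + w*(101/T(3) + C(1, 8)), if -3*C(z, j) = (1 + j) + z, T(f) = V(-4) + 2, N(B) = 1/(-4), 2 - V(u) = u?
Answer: 1588973/672 ≈ 2364.5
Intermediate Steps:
V(u) = 2 - u
N(B) = -¼
T(f) = 8 (T(f) = (2 - 1*(-4)) + 2 = (2 + 4) + 2 = 6 + 2 = 8)
C(z, j) = -⅓ - j/3 - z/3 (C(z, j) = -((1 + j) + z)/3 = -(1 + j + z)/3 = -⅓ - j/3 - z/3)
w = 83/28 (w = -(-21 - 1*(-¼))/7 = -(-21 + ¼)/7 = -⅐*(-83/4) = 83/28 ≈ 2.9643)
2337 + w*(101/T(3) + C(1, 8)) = 2337 + 83*(101/8 + (-⅓ - ⅓*8 - ⅓*1))/28 = 2337 + 83*(101*(⅛) + (-⅓ - 8/3 - ⅓))/28 = 2337 + 83*(101/8 - 10/3)/28 = 2337 + (83/28)*(223/24) = 2337 + 18509/672 = 1588973/672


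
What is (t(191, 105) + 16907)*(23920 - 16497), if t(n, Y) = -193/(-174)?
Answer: 21838547653/174 ≈ 1.2551e+8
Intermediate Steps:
t(n, Y) = 193/174 (t(n, Y) = -193*(-1/174) = 193/174)
(t(191, 105) + 16907)*(23920 - 16497) = (193/174 + 16907)*(23920 - 16497) = (2942011/174)*7423 = 21838547653/174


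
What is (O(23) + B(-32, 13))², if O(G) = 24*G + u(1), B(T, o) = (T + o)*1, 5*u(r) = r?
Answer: 7107556/25 ≈ 2.8430e+5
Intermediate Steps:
u(r) = r/5
B(T, o) = T + o
O(G) = ⅕ + 24*G (O(G) = 24*G + (⅕)*1 = 24*G + ⅕ = ⅕ + 24*G)
(O(23) + B(-32, 13))² = ((⅕ + 24*23) + (-32 + 13))² = ((⅕ + 552) - 19)² = (2761/5 - 19)² = (2666/5)² = 7107556/25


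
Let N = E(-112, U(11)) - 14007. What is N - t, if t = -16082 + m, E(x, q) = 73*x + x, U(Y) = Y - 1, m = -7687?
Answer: 1474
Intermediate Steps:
U(Y) = -1 + Y
E(x, q) = 74*x
N = -22295 (N = 74*(-112) - 14007 = -8288 - 14007 = -22295)
t = -23769 (t = -16082 - 7687 = -23769)
N - t = -22295 - 1*(-23769) = -22295 + 23769 = 1474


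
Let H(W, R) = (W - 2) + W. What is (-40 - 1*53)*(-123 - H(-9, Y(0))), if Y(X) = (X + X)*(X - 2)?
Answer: 9579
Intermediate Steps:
Y(X) = 2*X*(-2 + X) (Y(X) = (2*X)*(-2 + X) = 2*X*(-2 + X))
H(W, R) = -2 + 2*W (H(W, R) = (-2 + W) + W = -2 + 2*W)
(-40 - 1*53)*(-123 - H(-9, Y(0))) = (-40 - 1*53)*(-123 - (-2 + 2*(-9))) = (-40 - 53)*(-123 - (-2 - 18)) = -93*(-123 - 1*(-20)) = -93*(-123 + 20) = -93*(-103) = 9579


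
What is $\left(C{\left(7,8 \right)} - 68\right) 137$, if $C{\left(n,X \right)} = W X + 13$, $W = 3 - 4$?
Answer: $-8631$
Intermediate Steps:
$W = -1$ ($W = 3 - 4 = -1$)
$C{\left(n,X \right)} = 13 - X$ ($C{\left(n,X \right)} = - X + 13 = 13 - X$)
$\left(C{\left(7,8 \right)} - 68\right) 137 = \left(\left(13 - 8\right) - 68\right) 137 = \left(5 - 68\right) 137 = \left(-63\right) 137 = -8631$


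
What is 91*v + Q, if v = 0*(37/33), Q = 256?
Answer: 256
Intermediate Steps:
v = 0 (v = 0*(37*(1/33)) = 0*(37/33) = 0)
91*v + Q = 91*0 + 256 = 0 + 256 = 256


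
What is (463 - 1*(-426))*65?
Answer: 57785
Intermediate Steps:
(463 - 1*(-426))*65 = (463 + 426)*65 = 889*65 = 57785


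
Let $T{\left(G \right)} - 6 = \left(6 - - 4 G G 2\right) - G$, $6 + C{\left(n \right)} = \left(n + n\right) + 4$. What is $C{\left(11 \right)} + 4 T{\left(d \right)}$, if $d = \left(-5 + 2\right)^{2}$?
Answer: $2624$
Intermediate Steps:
$d = 9$ ($d = \left(-3\right)^{2} = 9$)
$C{\left(n \right)} = -2 + 2 n$ ($C{\left(n \right)} = -6 + \left(\left(n + n\right) + 4\right) = -6 + \left(2 n + 4\right) = -6 + \left(4 + 2 n\right) = -2 + 2 n$)
$T{\left(G \right)} = 12 - G + 8 G^{2}$ ($T{\left(G \right)} = 6 - \left(-6 + G + - 4 G G 2\right) = 6 - \left(-6 + G + - 4 G 2 G\right) = 6 - \left(-6 + G - 8 G^{2}\right) = 6 + \left(6 - G + 8 G^{2}\right) = 12 - G + 8 G^{2}$)
$C{\left(11 \right)} + 4 T{\left(d \right)} = \left(-2 + 2 \cdot 11\right) + 4 \left(12 - 9 + 8 \cdot 9^{2}\right) = \left(-2 + 22\right) + 4 \left(12 - 9 + 8 \cdot 81\right) = 20 + 4 \left(12 - 9 + 648\right) = 20 + 4 \cdot 651 = 20 + 2604 = 2624$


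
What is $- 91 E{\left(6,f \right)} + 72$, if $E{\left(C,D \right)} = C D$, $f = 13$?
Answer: $-7026$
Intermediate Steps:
$- 91 E{\left(6,f \right)} + 72 = - 91 \cdot 6 \cdot 13 + 72 = \left(-91\right) 78 + 72 = -7098 + 72 = -7026$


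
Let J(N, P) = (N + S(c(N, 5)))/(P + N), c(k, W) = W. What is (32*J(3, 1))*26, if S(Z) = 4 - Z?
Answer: 416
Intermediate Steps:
J(N, P) = (-1 + N)/(N + P) (J(N, P) = (N + (4 - 1*5))/(P + N) = (N + (4 - 5))/(N + P) = (N - 1)/(N + P) = (-1 + N)/(N + P))
(32*J(3, 1))*26 = (32*((-1 + 3)/(3 + 1)))*26 = (32*(2/4))*26 = (32*((¼)*2))*26 = (32*(½))*26 = 16*26 = 416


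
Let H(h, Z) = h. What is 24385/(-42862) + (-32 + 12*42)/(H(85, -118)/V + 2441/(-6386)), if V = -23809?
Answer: -3077417467491651/2514309737098 ≈ -1224.0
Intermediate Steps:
24385/(-42862) + (-32 + 12*42)/(H(85, -118)/V + 2441/(-6386)) = 24385/(-42862) + (-32 + 12*42)/(85/(-23809) + 2441/(-6386)) = 24385*(-1/42862) + (-32 + 504)/(85*(-1/23809) + 2441*(-1/6386)) = -24385/42862 + 472/(-85/23809 - 2441/6386) = -24385/42862 + 472/(-58660579/152044274) = -24385/42862 + 472*(-152044274/58660579) = -24385/42862 - 71764897328/58660579 = -3077417467491651/2514309737098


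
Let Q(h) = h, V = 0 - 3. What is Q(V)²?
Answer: 9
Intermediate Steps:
V = -3
Q(V)² = (-3)² = 9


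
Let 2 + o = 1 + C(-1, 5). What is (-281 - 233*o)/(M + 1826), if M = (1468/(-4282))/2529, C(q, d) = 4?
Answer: -265314861/494351939 ≈ -0.53669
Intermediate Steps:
o = 3 (o = -2 + (1 + 4) = -2 + 5 = 3)
M = -734/5414589 (M = (1468*(-1/4282))*(1/2529) = -734/2141*1/2529 = -734/5414589 ≈ -0.00013556)
(-281 - 233*o)/(M + 1826) = (-281 - 233*3)/(-734/5414589 + 1826) = (-281 - 699)/(9887038780/5414589) = -980*5414589/9887038780 = -265314861/494351939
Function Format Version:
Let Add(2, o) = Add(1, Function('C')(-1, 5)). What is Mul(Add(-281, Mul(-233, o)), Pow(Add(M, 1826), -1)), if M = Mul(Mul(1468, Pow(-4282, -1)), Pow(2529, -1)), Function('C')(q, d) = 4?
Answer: Rational(-265314861, 494351939) ≈ -0.53669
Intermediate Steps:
o = 3 (o = Add(-2, Add(1, 4)) = Add(-2, 5) = 3)
M = Rational(-734, 5414589) (M = Mul(Mul(1468, Rational(-1, 4282)), Rational(1, 2529)) = Mul(Rational(-734, 2141), Rational(1, 2529)) = Rational(-734, 5414589) ≈ -0.00013556)
Mul(Add(-281, Mul(-233, o)), Pow(Add(M, 1826), -1)) = Mul(Add(-281, Mul(-233, 3)), Pow(Add(Rational(-734, 5414589), 1826), -1)) = Mul(Add(-281, -699), Pow(Rational(9887038780, 5414589), -1)) = Mul(-980, Rational(5414589, 9887038780)) = Rational(-265314861, 494351939)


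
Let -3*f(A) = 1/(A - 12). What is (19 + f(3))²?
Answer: 264196/729 ≈ 362.41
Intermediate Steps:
f(A) = -1/(3*(-12 + A)) (f(A) = -1/(3*(A - 12)) = -1/(3*(-12 + A)))
(19 + f(3))² = (19 - 1/(-36 + 3*3))² = (19 - 1/(-36 + 9))² = (19 - 1/(-27))² = (19 - 1*(-1/27))² = (19 + 1/27)² = (514/27)² = 264196/729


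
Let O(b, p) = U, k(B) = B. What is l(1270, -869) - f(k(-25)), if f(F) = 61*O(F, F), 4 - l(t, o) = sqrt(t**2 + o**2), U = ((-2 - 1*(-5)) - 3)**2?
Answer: 4 - sqrt(2368061) ≈ -1534.9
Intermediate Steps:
U = 0 (U = ((-2 + 5) - 3)**2 = (3 - 3)**2 = 0**2 = 0)
O(b, p) = 0
l(t, o) = 4 - sqrt(o**2 + t**2) (l(t, o) = 4 - sqrt(t**2 + o**2) = 4 - sqrt(o**2 + t**2))
f(F) = 0 (f(F) = 61*0 = 0)
l(1270, -869) - f(k(-25)) = (4 - sqrt((-869)**2 + 1270**2)) - 1*0 = (4 - sqrt(755161 + 1612900)) + 0 = (4 - sqrt(2368061)) + 0 = 4 - sqrt(2368061)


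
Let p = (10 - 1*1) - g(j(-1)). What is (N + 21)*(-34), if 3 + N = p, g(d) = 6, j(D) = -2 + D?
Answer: -714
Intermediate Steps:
p = 3 (p = (10 - 1*1) - 1*6 = (10 - 1) - 6 = 9 - 6 = 3)
N = 0 (N = -3 + 3 = 0)
(N + 21)*(-34) = (0 + 21)*(-34) = 21*(-34) = -714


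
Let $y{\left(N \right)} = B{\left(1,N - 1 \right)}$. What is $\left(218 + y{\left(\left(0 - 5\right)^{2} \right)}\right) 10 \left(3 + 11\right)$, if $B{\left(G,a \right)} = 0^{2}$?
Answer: $30520$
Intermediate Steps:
$B{\left(G,a \right)} = 0$
$y{\left(N \right)} = 0$
$\left(218 + y{\left(\left(0 - 5\right)^{2} \right)}\right) 10 \left(3 + 11\right) = \left(218 + 0\right) 10 \left(3 + 11\right) = 218 \cdot 10 \cdot 14 = 218 \cdot 140 = 30520$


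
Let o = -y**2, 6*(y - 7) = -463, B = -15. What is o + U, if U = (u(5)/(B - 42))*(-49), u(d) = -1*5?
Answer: -3370519/684 ≈ -4927.7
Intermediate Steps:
u(d) = -5
y = -421/6 (y = 7 + (1/6)*(-463) = 7 - 463/6 = -421/6 ≈ -70.167)
U = -245/57 (U = (-5/(-15 - 42))*(-49) = (-5/(-57))*(-49) = -1/57*(-5)*(-49) = (5/57)*(-49) = -245/57 ≈ -4.2982)
o = -177241/36 (o = -(-421/6)**2 = -1*177241/36 = -177241/36 ≈ -4923.4)
o + U = -177241/36 - 245/57 = -3370519/684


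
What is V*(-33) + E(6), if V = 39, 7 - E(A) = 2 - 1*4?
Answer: -1278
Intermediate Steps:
E(A) = 9 (E(A) = 7 - (2 - 1*4) = 7 - (2 - 4) = 7 - 1*(-2) = 7 + 2 = 9)
V*(-33) + E(6) = 39*(-33) + 9 = -1287 + 9 = -1278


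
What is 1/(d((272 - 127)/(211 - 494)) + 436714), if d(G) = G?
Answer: 283/123589917 ≈ 2.2898e-6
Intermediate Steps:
1/(d((272 - 127)/(211 - 494)) + 436714) = 1/((272 - 127)/(211 - 494) + 436714) = 1/(145/(-283) + 436714) = 1/(145*(-1/283) + 436714) = 1/(-145/283 + 436714) = 1/(123589917/283) = 283/123589917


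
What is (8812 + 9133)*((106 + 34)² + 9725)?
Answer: 526237125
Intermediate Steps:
(8812 + 9133)*((106 + 34)² + 9725) = 17945*(140² + 9725) = 17945*(19600 + 9725) = 17945*29325 = 526237125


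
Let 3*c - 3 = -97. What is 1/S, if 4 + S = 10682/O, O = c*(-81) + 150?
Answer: -192/5 ≈ -38.400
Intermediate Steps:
c = -94/3 (c = 1 + (1/3)*(-97) = 1 - 97/3 = -94/3 ≈ -31.333)
O = 2688 (O = -94/3*(-81) + 150 = 2538 + 150 = 2688)
S = -5/192 (S = -4 + 10682/2688 = -4 + 10682*(1/2688) = -4 + 763/192 = -5/192 ≈ -0.026042)
1/S = 1/(-5/192) = -192/5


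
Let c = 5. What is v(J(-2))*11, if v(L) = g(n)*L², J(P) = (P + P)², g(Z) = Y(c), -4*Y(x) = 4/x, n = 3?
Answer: -2816/5 ≈ -563.20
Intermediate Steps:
Y(x) = -1/x
g(Z) = -⅕ (g(Z) = -1/5 = -1*⅕ = -⅕)
J(P) = 4*P² (J(P) = (2*P)² = 4*P²)
v(L) = -L²/5
v(J(-2))*11 = -(4*(-2)²)²/5*11 = -(4*4)²/5*11 = -⅕*16²*11 = -⅕*256*11 = -256/5*11 = -2816/5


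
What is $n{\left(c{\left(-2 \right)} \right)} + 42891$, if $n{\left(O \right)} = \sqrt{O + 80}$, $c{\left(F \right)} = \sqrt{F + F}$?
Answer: $42891 + \sqrt{80 + 2 i} \approx 42900.0 + 0.11179 i$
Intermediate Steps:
$c{\left(F \right)} = \sqrt{2} \sqrt{F}$ ($c{\left(F \right)} = \sqrt{2 F} = \sqrt{2} \sqrt{F}$)
$n{\left(O \right)} = \sqrt{80 + O}$
$n{\left(c{\left(-2 \right)} \right)} + 42891 = \sqrt{80 + \sqrt{2} \sqrt{-2}} + 42891 = \sqrt{80 + \sqrt{2} i \sqrt{2}} + 42891 = \sqrt{80 + 2 i} + 42891 = 42891 + \sqrt{80 + 2 i}$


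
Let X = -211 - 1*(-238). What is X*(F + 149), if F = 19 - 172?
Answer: -108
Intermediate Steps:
F = -153
X = 27 (X = -211 + 238 = 27)
X*(F + 149) = 27*(-153 + 149) = 27*(-4) = -108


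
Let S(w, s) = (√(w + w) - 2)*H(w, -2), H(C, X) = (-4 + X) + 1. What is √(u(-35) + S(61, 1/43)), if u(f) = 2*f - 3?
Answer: √(-63 - 5*√122) ≈ 10.873*I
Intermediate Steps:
u(f) = -3 + 2*f
H(C, X) = -3 + X
S(w, s) = 10 - 5*√2*√w (S(w, s) = (√(w + w) - 2)*(-3 - 2) = (√(2*w) - 2)*(-5) = (√2*√w - 2)*(-5) = (-2 + √2*√w)*(-5) = 10 - 5*√2*√w)
√(u(-35) + S(61, 1/43)) = √((-3 + 2*(-35)) + (10 - 5*√2*√61)) = √((-3 - 70) + (10 - 5*√122)) = √(-73 + (10 - 5*√122)) = √(-63 - 5*√122)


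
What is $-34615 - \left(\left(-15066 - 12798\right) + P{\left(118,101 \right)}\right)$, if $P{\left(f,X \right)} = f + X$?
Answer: $-6970$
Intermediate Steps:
$P{\left(f,X \right)} = X + f$
$-34615 - \left(\left(-15066 - 12798\right) + P{\left(118,101 \right)}\right) = -34615 - \left(\left(-15066 - 12798\right) + \left(101 + 118\right)\right) = -34615 - \left(-27864 + 219\right) = -34615 - -27645 = -34615 + 27645 = -6970$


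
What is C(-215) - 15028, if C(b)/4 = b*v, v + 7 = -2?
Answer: -7288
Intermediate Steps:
v = -9 (v = -7 - 2 = -9)
C(b) = -36*b (C(b) = 4*(b*(-9)) = 4*(-9*b) = -36*b)
C(-215) - 15028 = -36*(-215) - 15028 = 7740 - 15028 = -7288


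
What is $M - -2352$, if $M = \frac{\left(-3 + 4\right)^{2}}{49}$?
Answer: $\frac{115249}{49} \approx 2352.0$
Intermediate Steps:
$M = \frac{1}{49}$ ($M = 1^{2} \cdot \frac{1}{49} = 1 \cdot \frac{1}{49} = \frac{1}{49} \approx 0.020408$)
$M - -2352 = \frac{1}{49} - -2352 = \frac{1}{49} + 2352 = \frac{115249}{49}$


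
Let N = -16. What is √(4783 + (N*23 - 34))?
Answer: √4381 ≈ 66.189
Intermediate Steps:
√(4783 + (N*23 - 34)) = √(4783 + (-16*23 - 34)) = √(4783 + (-368 - 34)) = √(4783 - 402) = √4381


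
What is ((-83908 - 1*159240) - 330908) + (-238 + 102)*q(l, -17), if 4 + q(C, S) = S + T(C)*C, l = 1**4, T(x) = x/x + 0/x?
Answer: -571336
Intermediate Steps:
T(x) = 1 (T(x) = 1 + 0 = 1)
l = 1
q(C, S) = -4 + C + S (q(C, S) = -4 + (S + 1*C) = -4 + (S + C) = -4 + (C + S) = -4 + C + S)
((-83908 - 1*159240) - 330908) + (-238 + 102)*q(l, -17) = ((-83908 - 1*159240) - 330908) + (-238 + 102)*(-4 + 1 - 17) = ((-83908 - 159240) - 330908) - 136*(-20) = (-243148 - 330908) + 2720 = -574056 + 2720 = -571336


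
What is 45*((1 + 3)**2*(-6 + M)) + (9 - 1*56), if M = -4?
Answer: -7247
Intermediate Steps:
45*((1 + 3)**2*(-6 + M)) + (9 - 1*56) = 45*((1 + 3)**2*(-6 - 4)) + (9 - 1*56) = 45*(4**2*(-10)) + (9 - 56) = 45*(16*(-10)) - 47 = 45*(-160) - 47 = -7200 - 47 = -7247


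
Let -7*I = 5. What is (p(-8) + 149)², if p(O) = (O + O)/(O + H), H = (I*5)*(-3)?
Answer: 7392961/361 ≈ 20479.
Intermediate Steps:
I = -5/7 (I = -⅐*5 = -5/7 ≈ -0.71429)
H = 75/7 (H = -5/7*5*(-3) = -25/7*(-3) = 75/7 ≈ 10.714)
p(O) = 2*O/(75/7 + O) (p(O) = (O + O)/(O + 75/7) = (2*O)/(75/7 + O) = 2*O/(75/7 + O))
(p(-8) + 149)² = (14*(-8)/(75 + 7*(-8)) + 149)² = (14*(-8)/(75 - 56) + 149)² = (14*(-8)/19 + 149)² = (14*(-8)*(1/19) + 149)² = (-112/19 + 149)² = (2719/19)² = 7392961/361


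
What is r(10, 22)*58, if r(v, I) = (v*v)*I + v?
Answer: 128180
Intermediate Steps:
r(v, I) = v + I*v² (r(v, I) = v²*I + v = I*v² + v = v + I*v²)
r(10, 22)*58 = (10*(1 + 22*10))*58 = (10*(1 + 220))*58 = (10*221)*58 = 2210*58 = 128180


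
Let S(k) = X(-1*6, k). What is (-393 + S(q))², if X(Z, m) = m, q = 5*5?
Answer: 135424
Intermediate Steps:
q = 25
S(k) = k
(-393 + S(q))² = (-393 + 25)² = (-368)² = 135424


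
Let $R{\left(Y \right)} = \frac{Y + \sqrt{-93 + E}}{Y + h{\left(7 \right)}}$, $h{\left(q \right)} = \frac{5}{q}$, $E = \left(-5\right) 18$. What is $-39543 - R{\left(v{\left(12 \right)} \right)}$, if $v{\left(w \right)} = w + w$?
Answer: $- \frac{6841107}{173} - \frac{7 i \sqrt{183}}{173} \approx -39544.0 - 0.54737 i$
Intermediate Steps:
$E = -90$
$v{\left(w \right)} = 2 w$
$R{\left(Y \right)} = \frac{Y + i \sqrt{183}}{\frac{5}{7} + Y}$ ($R{\left(Y \right)} = \frac{Y + \sqrt{-93 - 90}}{Y + \frac{5}{7}} = \frac{Y + \sqrt{-183}}{Y + 5 \cdot \frac{1}{7}} = \frac{Y + i \sqrt{183}}{Y + \frac{5}{7}} = \frac{Y + i \sqrt{183}}{\frac{5}{7} + Y}$)
$-39543 - R{\left(v{\left(12 \right)} \right)} = -39543 - \frac{7 \left(2 \cdot 12 + i \sqrt{183}\right)}{5 + 7 \cdot 2 \cdot 12} = -39543 - \frac{7 \left(24 + i \sqrt{183}\right)}{5 + 7 \cdot 24} = -39543 - \frac{7 \left(24 + i \sqrt{183}\right)}{5 + 168} = -39543 - \frac{7 \left(24 + i \sqrt{183}\right)}{173} = -39543 - 7 \cdot \frac{1}{173} \left(24 + i \sqrt{183}\right) = -39543 - \left(\frac{168}{173} + \frac{7 i \sqrt{183}}{173}\right) = - \frac{6841107}{173} - \frac{7 i \sqrt{183}}{173}$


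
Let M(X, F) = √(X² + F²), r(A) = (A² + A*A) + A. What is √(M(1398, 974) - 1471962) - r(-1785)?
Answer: -6370665 + I*√(1471962 - 2*√725770) ≈ -6.3707e+6 + 1212.5*I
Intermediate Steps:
r(A) = A + 2*A² (r(A) = (A² + A²) + A = 2*A² + A = A + 2*A²)
M(X, F) = √(F² + X²)
√(M(1398, 974) - 1471962) - r(-1785) = √(√(974² + 1398²) - 1471962) - (-1785)*(1 + 2*(-1785)) = √(√(948676 + 1954404) - 1471962) - (-1785)*(1 - 3570) = √(√2903080 - 1471962) - (-1785)*(-3569) = √(2*√725770 - 1471962) - 1*6370665 = √(-1471962 + 2*√725770) - 6370665 = -6370665 + √(-1471962 + 2*√725770)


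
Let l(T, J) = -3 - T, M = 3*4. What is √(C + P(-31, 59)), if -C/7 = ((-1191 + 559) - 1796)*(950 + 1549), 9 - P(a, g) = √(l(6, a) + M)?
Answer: √(42473013 - √3) ≈ 6517.1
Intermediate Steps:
M = 12
P(a, g) = 9 - √3 (P(a, g) = 9 - √((-3 - 1*6) + 12) = 9 - √((-3 - 6) + 12) = 9 - √(-9 + 12) = 9 - √3)
C = 42473004 (C = -7*((-1191 + 559) - 1796)*(950 + 1549) = -7*(-632 - 1796)*2499 = -(-16996)*2499 = -7*(-6067572) = 42473004)
√(C + P(-31, 59)) = √(42473004 + (9 - √3)) = √(42473013 - √3)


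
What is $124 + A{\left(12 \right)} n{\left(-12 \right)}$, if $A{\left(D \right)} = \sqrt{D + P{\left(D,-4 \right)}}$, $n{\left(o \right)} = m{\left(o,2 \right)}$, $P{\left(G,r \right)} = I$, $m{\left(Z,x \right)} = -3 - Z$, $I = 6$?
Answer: $124 + 27 \sqrt{2} \approx 162.18$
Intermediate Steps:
$P{\left(G,r \right)} = 6$
$n{\left(o \right)} = -3 - o$
$A{\left(D \right)} = \sqrt{6 + D}$ ($A{\left(D \right)} = \sqrt{D + 6} = \sqrt{6 + D}$)
$124 + A{\left(12 \right)} n{\left(-12 \right)} = 124 + \sqrt{6 + 12} \left(-3 - -12\right) = 124 + \sqrt{18} \left(-3 + 12\right) = 124 + 3 \sqrt{2} \cdot 9 = 124 + 27 \sqrt{2}$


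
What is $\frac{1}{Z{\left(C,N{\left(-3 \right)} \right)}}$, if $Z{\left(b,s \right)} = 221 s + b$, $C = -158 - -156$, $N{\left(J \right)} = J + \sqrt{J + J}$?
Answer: $- \frac{665}{735271} - \frac{221 i \sqrt{6}}{735271} \approx -0.00090443 - 0.00073624 i$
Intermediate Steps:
$N{\left(J \right)} = J + \sqrt{2} \sqrt{J}$ ($N{\left(J \right)} = J + \sqrt{2 J} = J + \sqrt{2} \sqrt{J}$)
$C = -2$ ($C = -158 + 156 = -2$)
$Z{\left(b,s \right)} = b + 221 s$
$\frac{1}{Z{\left(C,N{\left(-3 \right)} \right)}} = \frac{1}{-2 + 221 \left(-3 + \sqrt{2} \sqrt{-3}\right)} = \frac{1}{-2 + 221 \left(-3 + \sqrt{2} i \sqrt{3}\right)} = \frac{1}{-2 + 221 \left(-3 + i \sqrt{6}\right)} = \frac{1}{-2 - \left(663 - 221 i \sqrt{6}\right)} = \frac{1}{-665 + 221 i \sqrt{6}}$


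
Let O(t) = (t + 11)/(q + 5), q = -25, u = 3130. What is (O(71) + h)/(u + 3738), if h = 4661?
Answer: 46569/68680 ≈ 0.67806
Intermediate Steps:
O(t) = -11/20 - t/20 (O(t) = (t + 11)/(-25 + 5) = (11 + t)/(-20) = (11 + t)*(-1/20) = -11/20 - t/20)
(O(71) + h)/(u + 3738) = ((-11/20 - 1/20*71) + 4661)/(3130 + 3738) = ((-11/20 - 71/20) + 4661)/6868 = (-41/10 + 4661)*(1/6868) = (46569/10)*(1/6868) = 46569/68680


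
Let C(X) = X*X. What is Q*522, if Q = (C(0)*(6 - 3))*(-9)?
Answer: 0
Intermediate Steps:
C(X) = X**2
Q = 0 (Q = (0**2*(6 - 3))*(-9) = (0*3)*(-9) = 0*(-9) = 0)
Q*522 = 0*522 = 0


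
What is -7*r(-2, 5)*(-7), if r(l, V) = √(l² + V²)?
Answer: 49*√29 ≈ 263.87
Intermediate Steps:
r(l, V) = √(V² + l²)
-7*r(-2, 5)*(-7) = -7*√(5² + (-2)²)*(-7) = -7*√(25 + 4)*(-7) = -7*√29*(-7) = 49*√29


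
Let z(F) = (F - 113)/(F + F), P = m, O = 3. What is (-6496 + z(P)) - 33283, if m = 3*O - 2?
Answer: -278506/7 ≈ -39787.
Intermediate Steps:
m = 7 (m = 3*3 - 2 = 9 - 2 = 7)
P = 7
z(F) = (-113 + F)/(2*F) (z(F) = (-113 + F)/((2*F)) = (-113 + F)*(1/(2*F)) = (-113 + F)/(2*F))
(-6496 + z(P)) - 33283 = (-6496 + (½)*(-113 + 7)/7) - 33283 = (-6496 + (½)*(⅐)*(-106)) - 33283 = (-6496 - 53/7) - 33283 = -45525/7 - 33283 = -278506/7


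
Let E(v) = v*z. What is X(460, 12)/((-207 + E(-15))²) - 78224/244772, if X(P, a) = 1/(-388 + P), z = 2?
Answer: -79087688215/247474772424 ≈ -0.31958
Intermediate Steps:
E(v) = 2*v (E(v) = v*2 = 2*v)
X(460, 12)/((-207 + E(-15))²) - 78224/244772 = 1/((-388 + 460)*((-207 + 2*(-15))²)) - 78224/244772 = 1/(72*((-207 - 30)²)) - 78224*1/244772 = 1/(72*((-237)²)) - 19556/61193 = (1/72)/56169 - 19556/61193 = (1/72)*(1/56169) - 19556/61193 = 1/4044168 - 19556/61193 = -79087688215/247474772424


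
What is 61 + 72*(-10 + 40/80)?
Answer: -623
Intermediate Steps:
61 + 72*(-10 + 40/80) = 61 + 72*(-10 + 40*(1/80)) = 61 + 72*(-10 + ½) = 61 + 72*(-19/2) = 61 - 684 = -623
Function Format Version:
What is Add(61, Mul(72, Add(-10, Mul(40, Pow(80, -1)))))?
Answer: -623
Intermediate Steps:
Add(61, Mul(72, Add(-10, Mul(40, Pow(80, -1))))) = Add(61, Mul(72, Add(-10, Mul(40, Rational(1, 80))))) = Add(61, Mul(72, Add(-10, Rational(1, 2)))) = Add(61, Mul(72, Rational(-19, 2))) = Add(61, -684) = -623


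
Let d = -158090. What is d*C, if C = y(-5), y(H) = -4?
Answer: 632360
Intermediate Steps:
C = -4
d*C = -158090*(-4) = 632360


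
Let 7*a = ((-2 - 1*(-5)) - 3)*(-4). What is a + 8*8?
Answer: 64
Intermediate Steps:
a = 0 (a = (((-2 - 1*(-5)) - 3)*(-4))/7 = (((-2 + 5) - 3)*(-4))/7 = ((3 - 3)*(-4))/7 = (0*(-4))/7 = (1/7)*0 = 0)
a + 8*8 = 0 + 8*8 = 0 + 64 = 64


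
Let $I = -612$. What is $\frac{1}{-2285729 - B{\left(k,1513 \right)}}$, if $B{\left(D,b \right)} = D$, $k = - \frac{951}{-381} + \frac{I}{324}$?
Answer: $- \frac{1143}{2612588941} \approx -4.375 \cdot 10^{-7}$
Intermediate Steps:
$k = \frac{694}{1143}$ ($k = - \frac{951}{-381} - \frac{612}{324} = \left(-951\right) \left(- \frac{1}{381}\right) - \frac{17}{9} = \frac{317}{127} - \frac{17}{9} = \frac{694}{1143} \approx 0.60717$)
$\frac{1}{-2285729 - B{\left(k,1513 \right)}} = \frac{1}{-2285729 - \frac{694}{1143}} = \frac{1}{- \frac{2612588941}{1143}} = - \frac{1143}{2612588941}$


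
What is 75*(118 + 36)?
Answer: 11550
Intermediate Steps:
75*(118 + 36) = 75*154 = 11550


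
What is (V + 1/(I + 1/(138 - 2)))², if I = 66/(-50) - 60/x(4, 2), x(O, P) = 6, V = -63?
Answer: 5888237111761/1479402369 ≈ 3980.1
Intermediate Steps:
I = -283/25 (I = 66/(-50) - 60/6 = 66*(-1/50) - 60*⅙ = -33/25 - 10 = -283/25 ≈ -11.320)
(V + 1/(I + 1/(138 - 2)))² = (-63 + 1/(-283/25 + 1/(138 - 2)))² = (-63 + 1/(-283/25 + 1/136))² = (-63 + 1/(-38463/3400))² = (-63 - 3400/38463)² = (-2426569/38463)² = 5888237111761/1479402369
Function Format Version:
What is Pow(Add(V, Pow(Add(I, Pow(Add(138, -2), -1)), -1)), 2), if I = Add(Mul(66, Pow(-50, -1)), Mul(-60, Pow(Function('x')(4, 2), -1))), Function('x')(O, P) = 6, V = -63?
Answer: Rational(5888237111761, 1479402369) ≈ 3980.1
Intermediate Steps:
I = Rational(-283, 25) (I = Add(Mul(66, Pow(-50, -1)), Mul(-60, Pow(6, -1))) = Add(Mul(66, Rational(-1, 50)), Mul(-60, Rational(1, 6))) = Add(Rational(-33, 25), -10) = Rational(-283, 25) ≈ -11.320)
Pow(Add(V, Pow(Add(I, Pow(Add(138, -2), -1)), -1)), 2) = Pow(Add(-63, Pow(Add(Rational(-283, 25), Pow(Add(138, -2), -1)), -1)), 2) = Pow(Add(-63, Pow(Add(Rational(-283, 25), Pow(136, -1)), -1)), 2) = Pow(Add(-63, Pow(Add(Rational(-283, 25), Rational(1, 136)), -1)), 2) = Pow(Add(-63, Pow(Rational(-38463, 3400), -1)), 2) = Pow(Add(-63, Rational(-3400, 38463)), 2) = Pow(Rational(-2426569, 38463), 2) = Rational(5888237111761, 1479402369)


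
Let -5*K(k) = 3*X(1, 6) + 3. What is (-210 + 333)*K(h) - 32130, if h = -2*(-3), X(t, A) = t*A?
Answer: -163233/5 ≈ -32647.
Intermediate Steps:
X(t, A) = A*t
h = 6
K(k) = -21/5 (K(k) = -(3*(6*1) + 3)/5 = -(3*6 + 3)/5 = -(18 + 3)/5 = -⅕*21 = -21/5)
(-210 + 333)*K(h) - 32130 = (-210 + 333)*(-21/5) - 32130 = 123*(-21/5) - 32130 = -2583/5 - 32130 = -163233/5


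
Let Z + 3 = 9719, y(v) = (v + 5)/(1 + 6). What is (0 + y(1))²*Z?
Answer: 49968/7 ≈ 7138.3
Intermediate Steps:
y(v) = 5/7 + v/7 (y(v) = (5 + v)/7 = (5 + v)*(⅐) = 5/7 + v/7)
Z = 9716 (Z = -3 + 9719 = 9716)
(0 + y(1))²*Z = (0 + (5/7 + (⅐)*1))²*9716 = (0 + (5/7 + ⅐))²*9716 = (0 + 6/7)²*9716 = (6/7)²*9716 = (36/49)*9716 = 49968/7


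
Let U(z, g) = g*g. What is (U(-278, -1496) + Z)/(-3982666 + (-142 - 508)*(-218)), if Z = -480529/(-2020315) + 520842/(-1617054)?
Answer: -203097361436390236/348563231599528935 ≈ -0.58267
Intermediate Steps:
U(z, g) = g²
Z = -45870593944/544493075335 (Z = -480529*(-1/2020315) + 520842*(-1/1617054) = 480529/2020315 - 86807/269509 = -45870593944/544493075335 ≈ -0.084245)
(U(-278, -1496) + Z)/(-3982666 + (-142 - 508)*(-218)) = ((-1496)² - 45870593944/544493075335)/(-3982666 + (-142 - 508)*(-218)) = (2238016 - 45870593944/544493075335)/(-3982666 - 650*(-218)) = 1218584168618341416/(544493075335*(-3982666 + 141700)) = (1218584168618341416/544493075335)/(-3840966) = (1218584168618341416/544493075335)*(-1/3840966) = -203097361436390236/348563231599528935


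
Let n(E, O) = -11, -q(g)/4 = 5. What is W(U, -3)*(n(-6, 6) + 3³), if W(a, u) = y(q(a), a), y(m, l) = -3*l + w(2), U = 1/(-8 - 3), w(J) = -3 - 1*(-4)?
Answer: 224/11 ≈ 20.364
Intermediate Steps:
w(J) = 1 (w(J) = -3 + 4 = 1)
q(g) = -20 (q(g) = -4*5 = -20)
U = -1/11 (U = 1/(-11) = -1/11 ≈ -0.090909)
y(m, l) = 1 - 3*l (y(m, l) = -3*l + 1 = 1 - 3*l)
W(a, u) = 1 - 3*a
W(U, -3)*(n(-6, 6) + 3³) = (1 - 3*(-1/11))*(-11 + 3³) = (1 + 3/11)*(-11 + 27) = (14/11)*16 = 224/11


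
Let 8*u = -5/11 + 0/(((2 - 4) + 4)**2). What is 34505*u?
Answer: -172525/88 ≈ -1960.5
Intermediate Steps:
u = -5/88 (u = (-5/11 + 0/(((2 - 4) + 4)**2))/8 = (-5*1/11 + 0/((-2 + 4)**2))/8 = (-5/11 + 0/(2**2))/8 = (-5/11 + 0/4)/8 = (-5/11 + 0*(1/4))/8 = (-5/11 + 0)/8 = (1/8)*(-5/11) = -5/88 ≈ -0.056818)
34505*u = 34505*(-5/88) = -172525/88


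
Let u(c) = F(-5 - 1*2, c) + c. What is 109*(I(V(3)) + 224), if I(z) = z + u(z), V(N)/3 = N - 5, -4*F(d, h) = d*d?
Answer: 87091/4 ≈ 21773.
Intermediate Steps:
F(d, h) = -d²/4 (F(d, h) = -d*d/4 = -d²/4)
V(N) = -15 + 3*N (V(N) = 3*(N - 5) = 3*(-5 + N) = -15 + 3*N)
u(c) = -49/4 + c (u(c) = -(-5 - 1*2)²/4 + c = -(-5 - 2)²/4 + c = -¼*(-7)² + c = -¼*49 + c = -49/4 + c)
I(z) = -49/4 + 2*z (I(z) = z + (-49/4 + z) = -49/4 + 2*z)
109*(I(V(3)) + 224) = 109*((-49/4 + 2*(-15 + 3*3)) + 224) = 109*((-49/4 + 2*(-15 + 9)) + 224) = 109*((-49/4 + 2*(-6)) + 224) = 109*((-49/4 - 12) + 224) = 109*(-97/4 + 224) = 109*(799/4) = 87091/4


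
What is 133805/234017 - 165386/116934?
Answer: -1646912978/1954610277 ≈ -0.84258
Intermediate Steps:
133805/234017 - 165386/116934 = 133805*(1/234017) - 165386*1/116934 = 19115/33431 - 82693/58467 = -1646912978/1954610277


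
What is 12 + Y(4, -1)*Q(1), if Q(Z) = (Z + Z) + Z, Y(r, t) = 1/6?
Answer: 25/2 ≈ 12.500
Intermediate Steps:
Y(r, t) = 1/6
Q(Z) = 3*Z (Q(Z) = 2*Z + Z = 3*Z)
12 + Y(4, -1)*Q(1) = 12 + (3*1)/6 = 12 + (1/6)*3 = 12 + 1/2 = 25/2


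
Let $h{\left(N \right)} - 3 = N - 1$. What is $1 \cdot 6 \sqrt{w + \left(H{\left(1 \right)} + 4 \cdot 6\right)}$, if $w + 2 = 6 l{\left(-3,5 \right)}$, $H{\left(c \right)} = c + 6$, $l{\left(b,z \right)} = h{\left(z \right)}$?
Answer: $6 \sqrt{71} \approx 50.557$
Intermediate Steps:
$h{\left(N \right)} = 2 + N$ ($h{\left(N \right)} = 3 + \left(N - 1\right) = 3 + \left(-1 + N\right) = 2 + N$)
$l{\left(b,z \right)} = 2 + z$
$H{\left(c \right)} = 6 + c$
$w = 40$ ($w = -2 + 6 \left(2 + 5\right) = -2 + 6 \cdot 7 = -2 + 42 = 40$)
$1 \cdot 6 \sqrt{w + \left(H{\left(1 \right)} + 4 \cdot 6\right)} = 1 \cdot 6 \sqrt{40 + \left(\left(6 + 1\right) + 4 \cdot 6\right)} = 6 \sqrt{40 + \left(7 + 24\right)} = 6 \sqrt{40 + 31} = 6 \sqrt{71}$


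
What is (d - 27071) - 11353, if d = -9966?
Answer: -48390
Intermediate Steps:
(d - 27071) - 11353 = (-9966 - 27071) - 11353 = -37037 - 11353 = -48390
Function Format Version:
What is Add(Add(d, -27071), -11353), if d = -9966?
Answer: -48390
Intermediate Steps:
Add(Add(d, -27071), -11353) = Add(Add(-9966, -27071), -11353) = Add(-37037, -11353) = -48390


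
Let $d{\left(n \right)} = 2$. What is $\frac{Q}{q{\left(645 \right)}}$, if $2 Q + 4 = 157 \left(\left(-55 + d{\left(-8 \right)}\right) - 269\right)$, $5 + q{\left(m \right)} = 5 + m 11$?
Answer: $- \frac{25279}{7095} \approx -3.5629$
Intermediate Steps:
$q{\left(m \right)} = 11 m$ ($q{\left(m \right)} = -5 + \left(5 + m 11\right) = -5 + \left(5 + 11 m\right) = 11 m$)
$Q = -25279$ ($Q = -2 + \frac{157 \left(\left(-55 + 2\right) - 269\right)}{2} = -2 + \frac{157 \left(-53 - 269\right)}{2} = -2 + \frac{157 \left(-322\right)}{2} = -2 + \frac{1}{2} \left(-50554\right) = -2 - 25277 = -25279$)
$\frac{Q}{q{\left(645 \right)}} = - \frac{25279}{11 \cdot 645} = - \frac{25279}{7095}$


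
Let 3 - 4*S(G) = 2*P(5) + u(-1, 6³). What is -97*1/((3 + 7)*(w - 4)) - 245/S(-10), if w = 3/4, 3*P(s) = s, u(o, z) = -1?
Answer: -95356/65 ≈ -1467.0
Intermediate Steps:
P(s) = s/3
w = ¾ (w = 3*(¼) = ¾ ≈ 0.75000)
S(G) = ⅙ (S(G) = ¾ - (2*((⅓)*5) - 1)/4 = ¾ - (2*(5/3) - 1)/4 = ¾ - (10/3 - 1)/4 = ¾ - ¼*7/3 = ¾ - 7/12 = ⅙)
-97*1/((3 + 7)*(w - 4)) - 245/S(-10) = -97*1/((3 + 7)*(¾ - 4)) - 245/⅙ = -97/((-13/4*10)) - 245*6 = -97/(-65/2) - 1470 = -97*(-2/65) - 1470 = 194/65 - 1470 = -95356/65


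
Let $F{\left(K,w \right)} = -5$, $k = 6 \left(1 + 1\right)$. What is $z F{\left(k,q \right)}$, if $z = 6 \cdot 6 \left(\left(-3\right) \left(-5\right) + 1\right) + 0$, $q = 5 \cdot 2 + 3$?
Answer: $-2880$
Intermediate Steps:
$k = 12$ ($k = 6 \cdot 2 = 12$)
$q = 13$ ($q = 10 + 3 = 13$)
$z = 576$ ($z = 6 \cdot 6 \left(15 + 1\right) + 0 = 6 \cdot 6 \cdot 16 + 0 = 6 \cdot 96 + 0 = 576 + 0 = 576$)
$z F{\left(k,q \right)} = 576 \left(-5\right) = -2880$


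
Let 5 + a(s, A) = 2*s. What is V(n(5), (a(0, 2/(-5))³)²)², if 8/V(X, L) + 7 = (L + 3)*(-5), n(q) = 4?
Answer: 64/6106953609 ≈ 1.0480e-8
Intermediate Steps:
a(s, A) = -5 + 2*s
V(X, L) = 8/(-22 - 5*L) (V(X, L) = 8/(-7 + (L + 3)*(-5)) = 8/(-7 + (3 + L)*(-5)) = 8/(-7 + (-15 - 5*L)) = 8/(-22 - 5*L))
V(n(5), (a(0, 2/(-5))³)²)² = (-8/(22 + 5*((-5 + 2*0)³)²))² = (-8/(22 + 5*((-5 + 0)³)²))² = (-8/(22 + 5*((-5)³)²))² = (-8/(22 + 5*(-125)²))² = (-8/(22 + 5*15625))² = (-8/(22 + 78125))² = (-8/78147)² = 64/6106953609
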